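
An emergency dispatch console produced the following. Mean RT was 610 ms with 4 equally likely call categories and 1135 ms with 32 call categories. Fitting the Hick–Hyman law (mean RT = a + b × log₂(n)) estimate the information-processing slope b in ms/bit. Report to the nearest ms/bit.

175 ms/bit

Slope: b = (1135 − 610) / (log₂ 32 − log₂ 4) = 525/3.0000 = 175 ms/bit.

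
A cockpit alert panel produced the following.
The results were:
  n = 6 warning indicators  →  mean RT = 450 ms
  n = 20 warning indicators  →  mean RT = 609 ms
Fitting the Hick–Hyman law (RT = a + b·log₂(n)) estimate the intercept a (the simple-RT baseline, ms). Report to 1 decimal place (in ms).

213.4 ms

Slope: b = (609 − 450) / (log₂ 20 − log₂ 6) = 159/1.7370 = 91.539 ms/bit.
Intercept: a = 450 − 91.539·log₂(6) = 213.375 ms.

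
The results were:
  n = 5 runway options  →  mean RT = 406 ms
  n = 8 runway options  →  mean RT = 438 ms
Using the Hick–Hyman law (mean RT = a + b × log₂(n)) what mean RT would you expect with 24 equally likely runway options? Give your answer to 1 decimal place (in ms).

512.8 ms

Fit slope and intercept:
  b = (438 − 406) / (log₂ 8 − log₂ 5) = 32 / (3 − 2.3219) = 47.193 ms/bit
  a = 406 − 47.193 × 2.3219 = 296.422 ms
Then RT(24) = 296.422 + 47.193 × log₂ 24 = 296.422 + 47.193 × 4.5850 ≈ 512.799 ms.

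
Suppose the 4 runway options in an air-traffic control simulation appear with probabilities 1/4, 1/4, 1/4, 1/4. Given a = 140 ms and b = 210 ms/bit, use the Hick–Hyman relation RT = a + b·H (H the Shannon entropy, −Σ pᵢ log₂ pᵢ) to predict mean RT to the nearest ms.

Each term −pᵢ log₂ pᵢ: 0.25·2 + 0.25·2 + 0.25·2 + 0.25·2; summed, H = 2.000 bits.
Mean RT = a + bH = 140 + 210·2.000 = 560.00 ms.

560 ms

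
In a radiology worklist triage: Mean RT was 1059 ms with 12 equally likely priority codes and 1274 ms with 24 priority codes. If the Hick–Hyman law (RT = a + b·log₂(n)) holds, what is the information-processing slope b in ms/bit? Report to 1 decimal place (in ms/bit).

b = (RT₂ − RT₁)/(log₂ n₂ − log₂ n₁) = (1274 − 1059)/(4.5850 − 3.5850) = 215.000 ms/bit.

215.0 ms/bit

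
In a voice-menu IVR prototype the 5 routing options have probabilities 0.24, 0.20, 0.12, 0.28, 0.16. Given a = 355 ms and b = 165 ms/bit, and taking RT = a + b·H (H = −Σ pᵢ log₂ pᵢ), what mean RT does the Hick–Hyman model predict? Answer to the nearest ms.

Entropy contributions −pᵢ log₂ pᵢ: 0.4941, 0.4644, 0.3671, 0.5142, 0.4230; sum H = 2.2628 bits.
RT = a + bH = 355 + 165·2.2628 = 728.37 ms.

728 ms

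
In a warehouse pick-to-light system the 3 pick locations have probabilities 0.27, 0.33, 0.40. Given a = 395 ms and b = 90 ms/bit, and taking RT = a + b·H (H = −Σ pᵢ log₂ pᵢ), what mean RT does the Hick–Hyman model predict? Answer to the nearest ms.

Entropy contributions −pᵢ log₂ pᵢ: 0.5100, 0.5278, 0.5288; sum H = 1.5666 bits.
RT = a + bH = 395 + 90·1.5666 = 536.00 ms.

536 ms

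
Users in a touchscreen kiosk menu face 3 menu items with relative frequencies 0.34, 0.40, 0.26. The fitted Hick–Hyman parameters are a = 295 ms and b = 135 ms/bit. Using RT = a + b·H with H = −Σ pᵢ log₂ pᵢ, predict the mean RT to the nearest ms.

506 ms

H = 0.34·log₂(1/0.34) + 0.40·log₂(1/0.40) + 0.26·log₂(1/0.26) = 1.5632 bits.
RT = 295 + 135 × 1.5632 = 506.04 ms.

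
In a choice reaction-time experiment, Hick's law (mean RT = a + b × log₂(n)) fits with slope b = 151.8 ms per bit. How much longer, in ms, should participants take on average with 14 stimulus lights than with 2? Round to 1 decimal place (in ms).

426.2 ms

ΔRT = (a + b log₂ n₂) − (a + b log₂ n₁) = b·(log₂ n₂ − log₂ n₁).
log₂(14) − log₂(2) = 3.8074 − 1 = 2.8074.
ΔRT = 151.8 × 2.8074 = 426.156 ms.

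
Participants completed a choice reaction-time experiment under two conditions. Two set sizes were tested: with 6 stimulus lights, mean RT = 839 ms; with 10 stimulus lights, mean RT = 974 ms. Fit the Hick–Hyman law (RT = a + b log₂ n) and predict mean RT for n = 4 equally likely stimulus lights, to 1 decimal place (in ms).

Solve the two-equation system in a and b:
  b = (974 − 839) / (log₂ 10 − log₂ 6) = 135 / (3.3219 − 2.5850) = 183.184 ms/bit
  a = 839 − 183.184 × 2.5850 = 365.477 ms
Then RT(4) = 365.477 + 183.184 × log₂ 4 = 365.477 + 183.184 × 2 ≈ 731.844 ms.

731.8 ms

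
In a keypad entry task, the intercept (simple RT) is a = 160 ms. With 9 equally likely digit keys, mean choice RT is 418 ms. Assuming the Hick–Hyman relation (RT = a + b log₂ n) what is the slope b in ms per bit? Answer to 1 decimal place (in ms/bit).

81.4 ms/bit

9 alternatives carry log₂ 9 = 3.1699 bits; the choice cost is 418 − 160 = 258 ms, so b = 258/3.1699 = 81.390 ms/bit.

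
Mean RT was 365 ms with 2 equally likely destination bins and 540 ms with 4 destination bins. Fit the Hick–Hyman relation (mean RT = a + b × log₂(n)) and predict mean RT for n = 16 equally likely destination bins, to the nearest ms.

With log₂ n on the abscissa the relation is linear; from the two conditions:
  b = (540 − 365) / (log₂ 4 − log₂ 2) = 175 / (2 − 1) = 175 ms/bit
  a = 365 − 175 × 1 = 190 ms
Then RT(16) = 190 + 175 × log₂ 16 = 190 + 175 × 4 ≈ 890.000 ms.

890 ms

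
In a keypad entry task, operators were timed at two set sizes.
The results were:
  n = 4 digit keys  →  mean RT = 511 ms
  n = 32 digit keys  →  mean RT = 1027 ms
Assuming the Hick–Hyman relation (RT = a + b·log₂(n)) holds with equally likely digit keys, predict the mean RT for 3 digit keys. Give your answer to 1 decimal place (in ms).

439.6 ms

With log₂ n on the abscissa the relation is linear; from the two conditions:
  b = (1027 − 511) / (log₂ 32 − log₂ 4) = 516 / (5 − 2) = 172.000 ms/bit
  a = 511 − 172.000 × 2 = 167.000 ms
Then RT(3) = 167.000 + 172.000 × log₂ 3 = 167.000 + 172.000 × 1.5850 ≈ 439.614 ms.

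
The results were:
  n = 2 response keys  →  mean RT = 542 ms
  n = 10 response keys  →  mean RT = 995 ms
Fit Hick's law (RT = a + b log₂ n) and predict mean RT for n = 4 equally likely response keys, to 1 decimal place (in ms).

RT is linear in log₂ n, so two points fix the line:
  b = (995 − 542) / (log₂ 10 − log₂ 2) = 453 / (3.3219 − 1) = 195.096 ms/bit
  a = 542 − 195.096 × 1 = 346.904 ms
Then RT(4) = 346.904 + 195.096 × log₂ 4 = 346.904 + 195.096 × 2 ≈ 737.096 ms.

737.1 ms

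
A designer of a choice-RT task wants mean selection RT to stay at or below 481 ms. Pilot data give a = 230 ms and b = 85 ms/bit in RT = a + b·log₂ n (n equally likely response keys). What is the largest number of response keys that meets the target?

7

Information budget: (481 − 230)/85 = 2.9529 bits, so n ≤ 2^2.9529 = 7.743 → at most 7.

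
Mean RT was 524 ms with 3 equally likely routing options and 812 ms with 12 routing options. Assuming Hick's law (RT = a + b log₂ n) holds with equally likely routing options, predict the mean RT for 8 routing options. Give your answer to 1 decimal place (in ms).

With log₂ n on the abscissa the relation is linear; from the two conditions:
  b = (812 − 524) / (log₂ 12 − log₂ 3) = 288 / (3.5850 − 1.5850) = 144.000 ms/bit
  a = 524 − 144.000 × 1.5850 = 295.765 ms
Then RT(8) = 295.765 + 144.000 × log₂ 8 = 295.765 + 144.000 × 3 ≈ 727.765 ms.

727.8 ms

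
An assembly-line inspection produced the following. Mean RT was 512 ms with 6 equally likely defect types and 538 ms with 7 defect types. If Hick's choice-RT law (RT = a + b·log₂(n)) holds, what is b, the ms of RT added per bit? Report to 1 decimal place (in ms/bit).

The slope on a log₂ axis is (538 − 512) / (2.8074 − 2.5850) = 116.910 ms/bit.

116.9 ms/bit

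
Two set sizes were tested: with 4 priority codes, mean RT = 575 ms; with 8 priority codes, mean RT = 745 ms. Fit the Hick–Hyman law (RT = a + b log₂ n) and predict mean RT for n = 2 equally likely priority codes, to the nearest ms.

405 ms

With log₂ n on the abscissa the relation is linear; from the two conditions:
  b = (745 − 575) / (log₂ 8 − log₂ 4) = 170 / (3 − 2) = 170 ms/bit
  a = 575 − 170 × 2 = 235 ms
Then RT(2) = 235 + 170 × log₂ 2 = 235 + 170 × 1 ≈ 405.000 ms.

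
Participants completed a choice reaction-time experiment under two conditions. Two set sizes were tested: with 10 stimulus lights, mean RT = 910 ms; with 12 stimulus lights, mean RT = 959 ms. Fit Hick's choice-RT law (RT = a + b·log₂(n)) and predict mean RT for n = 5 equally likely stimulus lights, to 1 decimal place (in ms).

With log₂ n on the abscissa the relation is linear; from the two conditions:
  b = (959 − 910) / (log₂ 12 − log₂ 10) = 49 / (3.5850 − 3.3219) = 186.287 ms/bit
  a = 910 − 186.287 × 3.3219 = 291.167 ms
Then RT(5) = 291.167 + 186.287 × log₂ 5 = 291.167 + 186.287 × 2.3219 ≈ 723.713 ms.

723.7 ms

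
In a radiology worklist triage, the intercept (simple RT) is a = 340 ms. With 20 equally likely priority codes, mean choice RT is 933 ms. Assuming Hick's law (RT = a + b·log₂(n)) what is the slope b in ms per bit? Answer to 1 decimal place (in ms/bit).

b = (933 − 340) / log₂(20) = 593 / 4.3219 = 137.207 ms/bit.

137.2 ms/bit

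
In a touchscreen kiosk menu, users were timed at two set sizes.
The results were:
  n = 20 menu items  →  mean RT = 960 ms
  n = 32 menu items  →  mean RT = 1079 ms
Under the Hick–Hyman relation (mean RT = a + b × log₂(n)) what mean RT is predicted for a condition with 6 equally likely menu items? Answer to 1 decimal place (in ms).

RT is linear in log₂ n, so two points fix the line:
  b = (1079 − 960) / (log₂ 32 − log₂ 20) = 119 / (5 − 4.3219) = 175.498 ms/bit
  a = 960 − 175.498 × 4.3219 = 201.512 ms
Then RT(6) = 201.512 + 175.498 × log₂ 6 = 201.512 + 175.498 × 2.5850 ≈ 655.167 ms.

655.2 ms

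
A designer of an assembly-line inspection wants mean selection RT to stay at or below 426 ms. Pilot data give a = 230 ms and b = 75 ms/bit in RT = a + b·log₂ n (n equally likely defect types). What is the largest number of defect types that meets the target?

Information budget: (426 − 230)/75 = 2.6133 bits, so n ≤ 2^2.6133 = 6.119 → at most 6.

6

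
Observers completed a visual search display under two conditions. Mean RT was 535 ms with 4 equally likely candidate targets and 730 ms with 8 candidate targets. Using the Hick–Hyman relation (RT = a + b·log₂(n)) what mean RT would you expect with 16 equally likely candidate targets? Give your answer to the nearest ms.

925 ms

Solve the two-equation system in a and b:
  b = (730 − 535) / (log₂ 8 − log₂ 4) = 195 / (3 − 2) = 195 ms/bit
  a = 535 − 195 × 2 = 145 ms
Then RT(16) = 145 + 195 × log₂ 16 = 145 + 195 × 4 ≈ 925.000 ms.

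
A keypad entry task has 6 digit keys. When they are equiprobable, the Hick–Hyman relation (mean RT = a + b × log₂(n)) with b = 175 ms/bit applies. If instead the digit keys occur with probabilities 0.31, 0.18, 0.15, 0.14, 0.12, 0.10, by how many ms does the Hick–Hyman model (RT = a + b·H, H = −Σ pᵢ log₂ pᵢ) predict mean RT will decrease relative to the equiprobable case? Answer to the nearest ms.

The RT saving is b·ΔH. Equiprobable H₀ = log₂(6) = 2.5850 bits; with the given probabilities H = 2.4760 bits.
b·(H₀ − H) = 175 × (2.5850 − 2.4760) = 19.07 ms.

19 ms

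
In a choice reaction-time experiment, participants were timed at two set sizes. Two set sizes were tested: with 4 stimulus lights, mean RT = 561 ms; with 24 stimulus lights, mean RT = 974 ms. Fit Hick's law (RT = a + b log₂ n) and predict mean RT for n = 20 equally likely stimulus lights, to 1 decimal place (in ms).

932.0 ms

With log₂ n on the abscissa the relation is linear; from the two conditions:
  b = (974 − 561) / (log₂ 24 − log₂ 4) = 413 / (4.5850 − 2) = 159.770 ms/bit
  a = 561 − 159.770 × 2 = 241.460 ms
Then RT(20) = 241.460 + 159.770 × log₂ 20 = 241.460 + 159.770 × 4.3219 ≈ 931.975 ms.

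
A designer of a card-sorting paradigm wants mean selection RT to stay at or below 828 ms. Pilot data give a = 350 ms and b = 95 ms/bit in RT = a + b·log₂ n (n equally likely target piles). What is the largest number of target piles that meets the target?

Information budget: (828 − 350)/95 = 5.0316 bits, so n ≤ 2^5.0316 = 32.708 → at most 32.

32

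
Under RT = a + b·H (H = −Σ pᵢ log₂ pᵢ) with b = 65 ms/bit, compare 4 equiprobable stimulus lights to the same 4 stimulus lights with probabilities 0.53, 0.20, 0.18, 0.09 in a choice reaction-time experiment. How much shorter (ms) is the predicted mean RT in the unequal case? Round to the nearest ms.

Equiprobable entropy H₀ = log₂ 4 = 2.0000 bits.
Skewed entropy H = −Σ pᵢ log₂ pᵢ = 1.7078 bits.
ΔRT = b·(H₀ − H) = 65 × 0.2922 = 18.99 ms.

19 ms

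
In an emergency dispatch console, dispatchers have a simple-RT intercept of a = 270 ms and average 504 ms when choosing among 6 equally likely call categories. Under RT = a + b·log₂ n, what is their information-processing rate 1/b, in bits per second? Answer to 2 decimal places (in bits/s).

b = (504 − 270)/log₂ 6 = 234/2.5850 = 90.524 ms per bit = 0.09052 s/bit; the reciprocal is 11.047 bits/s.

11.05 bits/s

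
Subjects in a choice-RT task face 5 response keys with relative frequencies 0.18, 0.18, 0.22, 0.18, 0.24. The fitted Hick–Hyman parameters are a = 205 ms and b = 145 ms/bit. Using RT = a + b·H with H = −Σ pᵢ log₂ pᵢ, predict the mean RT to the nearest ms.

540 ms

Entropy contributions −pᵢ log₂ pᵢ: 0.4453, 0.4453, 0.4806, 0.4453, 0.4941; sum H = 2.3106 bits.
RT = a + bH = 205 + 145·2.3106 = 540.04 ms.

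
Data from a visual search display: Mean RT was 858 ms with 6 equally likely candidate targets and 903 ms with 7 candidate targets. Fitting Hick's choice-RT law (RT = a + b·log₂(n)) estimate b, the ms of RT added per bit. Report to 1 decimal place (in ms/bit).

202.3 ms/bit

The slope on a log₂ axis is (903 − 858) / (2.8074 − 2.5850) = 202.345 ms/bit.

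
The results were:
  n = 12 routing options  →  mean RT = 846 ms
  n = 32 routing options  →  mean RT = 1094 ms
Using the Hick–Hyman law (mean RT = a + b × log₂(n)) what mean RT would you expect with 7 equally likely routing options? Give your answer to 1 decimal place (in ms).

709.7 ms

With log₂ n on the abscissa the relation is linear; from the two conditions:
  b = (1094 − 846) / (log₂ 32 − log₂ 12) = 248 / (5 − 3.5850) = 175.260 ms/bit
  a = 846 − 175.260 × 3.5850 = 217.698 ms
Then RT(7) = 217.698 + 175.260 × log₂ 7 = 217.698 + 175.260 × 2.8074 ≈ 709.716 ms.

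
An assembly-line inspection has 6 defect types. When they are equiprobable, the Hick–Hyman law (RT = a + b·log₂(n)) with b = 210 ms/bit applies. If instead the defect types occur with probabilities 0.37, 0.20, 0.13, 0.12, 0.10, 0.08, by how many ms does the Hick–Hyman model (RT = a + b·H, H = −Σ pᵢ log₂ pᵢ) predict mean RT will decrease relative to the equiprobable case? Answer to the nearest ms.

45 ms

Equiprobable entropy H₀ = log₂ 6 = 2.5850 bits.
Skewed entropy H = −Σ pᵢ log₂ pᵢ = 2.3685 bits.
ΔRT = b·(H₀ − H) = 210 × 0.2164 = 45.45 ms.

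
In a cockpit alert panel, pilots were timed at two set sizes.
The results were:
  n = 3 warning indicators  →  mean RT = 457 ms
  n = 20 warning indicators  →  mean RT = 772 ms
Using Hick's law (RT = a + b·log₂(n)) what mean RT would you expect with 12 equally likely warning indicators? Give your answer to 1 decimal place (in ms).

RT is linear in log₂ n, so two points fix the line:
  b = (772 − 457) / (log₂ 20 − log₂ 3) = 315 / (4.3219 − 1.5850) = 115.091 ms/bit
  a = 457 − 115.091 × 1.5850 = 274.585 ms
Then RT(12) = 274.585 + 115.091 × log₂ 12 = 274.585 + 115.091 × 3.5850 ≈ 687.182 ms.

687.2 ms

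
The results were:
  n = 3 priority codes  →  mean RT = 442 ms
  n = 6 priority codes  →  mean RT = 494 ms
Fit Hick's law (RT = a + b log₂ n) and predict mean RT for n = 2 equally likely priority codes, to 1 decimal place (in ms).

411.6 ms

With log₂ n on the abscissa the relation is linear; from the two conditions:
  b = (494 − 442) / (log₂ 6 − log₂ 3) = 52 / (2.5850 − 1.5850) = 52.000 ms/bit
  a = 442 − 52.000 × 1.5850 = 359.582 ms
Then RT(2) = 359.582 + 52.000 × log₂ 2 = 359.582 + 52.000 × 1 ≈ 411.582 ms.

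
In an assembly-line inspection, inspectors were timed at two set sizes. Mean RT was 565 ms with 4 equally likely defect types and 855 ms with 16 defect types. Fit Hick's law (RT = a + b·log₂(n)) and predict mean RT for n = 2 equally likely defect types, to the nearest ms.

Solve the two-equation system in a and b:
  b = (855 − 565) / (log₂ 16 − log₂ 4) = 290 / (4 − 2) = 145 ms/bit
  a = 565 − 145 × 2 = 275 ms
Then RT(2) = 275 + 145 × log₂ 2 = 275 + 145 × 1 ≈ 420.000 ms.

420 ms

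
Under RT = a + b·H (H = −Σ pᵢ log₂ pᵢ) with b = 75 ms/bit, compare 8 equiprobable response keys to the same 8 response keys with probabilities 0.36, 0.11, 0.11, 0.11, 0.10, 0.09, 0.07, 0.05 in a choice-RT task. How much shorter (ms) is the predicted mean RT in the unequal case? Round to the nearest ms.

The RT saving is b·ΔH. Equiprobable H₀ = log₂(8) = 3.0000 bits; with the given probabilities H = 2.7110 bits.
b·(H₀ − H) = 75 × (3.0000 − 2.7110) = 21.68 ms.

22 ms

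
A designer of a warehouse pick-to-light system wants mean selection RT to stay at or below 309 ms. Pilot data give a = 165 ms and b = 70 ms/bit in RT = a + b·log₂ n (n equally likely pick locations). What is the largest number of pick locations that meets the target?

Information budget: (309 − 165)/70 = 2.0571 bits, so n ≤ 2^2.0571 = 4.162 → at most 4.

4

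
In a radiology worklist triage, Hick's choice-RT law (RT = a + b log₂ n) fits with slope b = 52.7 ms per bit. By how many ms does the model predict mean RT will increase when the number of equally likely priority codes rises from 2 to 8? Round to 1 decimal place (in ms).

105.4 ms

Only the slope matters, since a is common to both: ΔRT = b·log₂(n₂/n₁).
log₂(8) − log₂(2) = log₂(8/2) = log₂(4) = 2.
ΔRT = 52.7 × 2.0000 = 105.400 ms.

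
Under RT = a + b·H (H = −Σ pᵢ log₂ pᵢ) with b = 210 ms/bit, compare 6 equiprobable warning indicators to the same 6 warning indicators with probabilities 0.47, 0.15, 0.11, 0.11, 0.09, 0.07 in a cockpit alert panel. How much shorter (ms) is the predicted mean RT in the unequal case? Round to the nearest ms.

80 ms

Equiprobable entropy H₀ = log₂ 6 = 2.5850 bits.
Skewed entropy H = −Σ pᵢ log₂ pᵢ = 2.2043 bits.
ΔRT = b·(H₀ − H) = 210 × 0.3807 = 79.94 ms.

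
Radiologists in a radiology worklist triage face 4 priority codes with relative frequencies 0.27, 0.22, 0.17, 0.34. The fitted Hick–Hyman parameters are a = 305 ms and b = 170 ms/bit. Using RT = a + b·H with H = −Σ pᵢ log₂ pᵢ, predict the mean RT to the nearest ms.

Entropy contributions −pᵢ log₂ pᵢ: 0.5100, 0.4806, 0.4346, 0.5292; sum H = 1.9544 bits.
RT = a + bH = 305 + 170·1.9544 = 637.24 ms.

637 ms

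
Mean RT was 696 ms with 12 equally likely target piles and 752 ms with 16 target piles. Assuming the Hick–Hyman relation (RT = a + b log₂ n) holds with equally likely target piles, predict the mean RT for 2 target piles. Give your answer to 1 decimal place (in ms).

347.2 ms

RT is linear in log₂ n, so two points fix the line:
  b = (752 − 696) / (log₂ 16 − log₂ 12) = 56 / (4 − 3.5850) = 134.928 ms/bit
  a = 696 − 134.928 × 3.5850 = 212.290 ms
Then RT(2) = 212.290 + 134.928 × log₂ 2 = 212.290 + 134.928 × 1 ≈ 347.217 ms.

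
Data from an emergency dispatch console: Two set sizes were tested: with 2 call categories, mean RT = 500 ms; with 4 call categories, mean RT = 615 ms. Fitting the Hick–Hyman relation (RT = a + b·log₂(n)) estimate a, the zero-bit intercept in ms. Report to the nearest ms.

Slope: b = (615 − 500) / (log₂ 4 − log₂ 2) = 115/1.0000 = 115 ms/bit.
a = RT₁ − b·log₂ n₁ = 500 − 115 × 1 = 385.000 ms.

385 ms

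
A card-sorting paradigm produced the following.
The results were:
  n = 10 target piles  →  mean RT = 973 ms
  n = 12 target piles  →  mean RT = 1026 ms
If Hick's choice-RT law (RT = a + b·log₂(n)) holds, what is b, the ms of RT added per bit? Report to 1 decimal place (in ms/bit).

201.5 ms/bit

Slope: b = (1026 − 973) / (log₂ 12 − log₂ 10) = 53/0.2630 = 201.495 ms/bit.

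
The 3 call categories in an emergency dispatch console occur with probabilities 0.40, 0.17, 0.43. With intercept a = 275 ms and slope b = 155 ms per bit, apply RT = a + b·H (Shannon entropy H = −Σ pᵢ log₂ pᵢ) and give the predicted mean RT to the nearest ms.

Entropy contributions −pᵢ log₂ pᵢ: 0.5288, 0.4346, 0.5236; sum H = 1.4869 bits.
RT = a + bH = 275 + 155·1.4869 = 505.47 ms.

505 ms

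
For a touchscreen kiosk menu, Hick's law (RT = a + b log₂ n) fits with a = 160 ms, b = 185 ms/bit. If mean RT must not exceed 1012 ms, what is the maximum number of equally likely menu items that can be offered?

Set 160 + 185·log₂ n ≤ 1012 → log₂ n ≤ (1012 − 160)/185 = 4.6054.
So n ≤ 2^4.6054 = 24.342; the largest integer n is 24.

24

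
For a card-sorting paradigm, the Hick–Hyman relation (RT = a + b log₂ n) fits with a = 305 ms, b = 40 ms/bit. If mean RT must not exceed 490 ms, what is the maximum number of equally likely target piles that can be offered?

24

Set 305 + 40·log₂ n ≤ 490 → log₂ n ≤ (490 − 305)/40 = 4.6250.
So n ≤ 2^4.6250 = 24.675; the largest integer n is 24.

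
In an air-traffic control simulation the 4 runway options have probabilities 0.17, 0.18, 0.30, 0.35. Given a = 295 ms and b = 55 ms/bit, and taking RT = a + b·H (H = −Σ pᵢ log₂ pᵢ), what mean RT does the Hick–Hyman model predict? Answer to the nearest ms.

H = 0.17·log₂(1/0.17) + 0.18·log₂(1/0.18) + 0.30·log₂(1/0.30) + 0.35·log₂(1/0.35) = 1.9311 bits.
RT = 295 + 55 × 1.9311 = 401.21 ms.

401 ms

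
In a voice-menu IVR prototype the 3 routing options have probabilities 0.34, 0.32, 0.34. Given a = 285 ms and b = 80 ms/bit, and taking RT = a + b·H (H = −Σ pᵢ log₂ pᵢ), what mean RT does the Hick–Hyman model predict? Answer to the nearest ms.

H = 0.34·log₂(1/0.34) + 0.32·log₂(1/0.32) + 0.34·log₂(1/0.34) = 1.5844 bits.
RT = 285 + 80 × 1.5844 = 411.75 ms.

412 ms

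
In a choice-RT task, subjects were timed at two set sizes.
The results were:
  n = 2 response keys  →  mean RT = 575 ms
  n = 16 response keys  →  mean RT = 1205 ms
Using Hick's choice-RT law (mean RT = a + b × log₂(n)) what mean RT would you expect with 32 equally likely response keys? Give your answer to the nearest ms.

1415 ms

Solve the two-equation system in a and b:
  b = (1205 − 575) / (log₂ 16 − log₂ 2) = 630 / (4 − 1) = 210 ms/bit
  a = 575 − 210 × 1 = 365 ms
Then RT(32) = 365 + 210 × log₂ 32 = 365 + 210 × 5 ≈ 1415.000 ms.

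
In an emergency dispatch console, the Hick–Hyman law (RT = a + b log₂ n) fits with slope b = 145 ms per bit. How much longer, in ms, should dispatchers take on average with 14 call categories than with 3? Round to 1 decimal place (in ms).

322.2 ms

The intercept a cancels: ΔRT = b·(log₂ n₂ − log₂ n₁) = b·log₂(n₂/n₁).
log₂(14) − log₂(3) = 3.8074 − 1.5850 = 2.2224.
ΔRT = 145 × 2.2224 = 322.247 ms.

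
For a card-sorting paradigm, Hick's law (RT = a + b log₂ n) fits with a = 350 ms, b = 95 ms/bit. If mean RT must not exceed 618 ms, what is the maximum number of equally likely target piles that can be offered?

7

Information budget: (618 − 350)/95 = 2.8211 bits, so n ≤ 2^2.8211 = 7.067 → at most 7.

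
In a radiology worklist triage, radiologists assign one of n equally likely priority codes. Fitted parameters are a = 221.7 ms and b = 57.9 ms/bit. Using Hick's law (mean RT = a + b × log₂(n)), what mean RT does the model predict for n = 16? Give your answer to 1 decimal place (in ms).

log₂(16) = 4 bits, so RT = 221.7 + 57.9 × 4 ≈ 453.300 ms.

453.3 ms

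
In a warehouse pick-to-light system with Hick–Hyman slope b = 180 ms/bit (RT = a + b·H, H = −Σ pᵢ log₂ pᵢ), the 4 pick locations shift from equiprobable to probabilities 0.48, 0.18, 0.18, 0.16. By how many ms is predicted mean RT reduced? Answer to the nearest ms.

32 ms

The RT saving is b·ΔH. Equiprobable H₀ = log₂(4) = 2.0000 bits; with the given probabilities H = 1.8219 bits.
b·(H₀ − H) = 180 × (2.0000 − 1.8219) = 32.06 ms.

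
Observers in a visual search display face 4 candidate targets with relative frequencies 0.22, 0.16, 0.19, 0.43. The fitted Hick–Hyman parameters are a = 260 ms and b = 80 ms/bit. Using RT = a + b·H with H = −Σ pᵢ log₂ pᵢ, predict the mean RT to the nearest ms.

H = 0.22·log₂(1/0.22) + 0.16·log₂(1/0.16) + 0.19·log₂(1/0.19) + 0.43·log₂(1/0.43) = 1.8824 bits.
RT = 260 + 80 × 1.8824 = 410.59 ms.

411 ms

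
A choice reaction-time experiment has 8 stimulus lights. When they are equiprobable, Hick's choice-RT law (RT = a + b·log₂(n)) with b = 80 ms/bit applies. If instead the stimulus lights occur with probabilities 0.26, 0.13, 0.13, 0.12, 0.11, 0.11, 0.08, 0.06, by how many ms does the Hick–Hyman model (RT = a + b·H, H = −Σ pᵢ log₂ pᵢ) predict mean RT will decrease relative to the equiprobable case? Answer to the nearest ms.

The RT saving is b·ΔH. Equiprobable H₀ = log₂(8) = 3.0000 bits; with the given probabilities H = 2.8733 bits.
b·(H₀ − H) = 80 × (3.0000 − 2.8733) = 10.14 ms.

10 ms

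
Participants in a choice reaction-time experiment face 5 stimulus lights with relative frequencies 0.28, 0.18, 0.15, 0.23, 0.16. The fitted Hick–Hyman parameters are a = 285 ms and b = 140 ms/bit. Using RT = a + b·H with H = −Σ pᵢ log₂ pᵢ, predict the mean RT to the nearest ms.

604 ms

Entropy contributions −pᵢ log₂ pᵢ: 0.5142, 0.4453, 0.4105, 0.4877, 0.4230; sum H = 2.2808 bits.
RT = a + bH = 285 + 140·2.2808 = 604.31 ms.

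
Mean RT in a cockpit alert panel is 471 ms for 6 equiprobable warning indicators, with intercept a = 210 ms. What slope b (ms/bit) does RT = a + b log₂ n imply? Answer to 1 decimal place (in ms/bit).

101.0 ms/bit

b = (471 − 210) / log₂(6) = 261 / 2.5850 = 100.969 ms/bit.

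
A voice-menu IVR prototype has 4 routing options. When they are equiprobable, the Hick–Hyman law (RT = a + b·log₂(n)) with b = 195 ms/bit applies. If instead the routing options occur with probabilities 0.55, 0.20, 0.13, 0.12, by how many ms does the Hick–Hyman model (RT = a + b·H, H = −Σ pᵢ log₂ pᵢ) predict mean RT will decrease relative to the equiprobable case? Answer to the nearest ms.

61 ms

Equiprobable entropy H₀ = log₂ 4 = 2.0000 bits.
Skewed entropy H = −Σ pᵢ log₂ pᵢ = 1.6885 bits.
ΔRT = b·(H₀ − H) = 195 × 0.3115 = 60.75 ms.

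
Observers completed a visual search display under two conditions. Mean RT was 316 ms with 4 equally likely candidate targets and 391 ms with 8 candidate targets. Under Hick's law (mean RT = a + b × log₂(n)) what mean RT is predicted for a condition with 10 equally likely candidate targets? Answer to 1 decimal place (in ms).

RT is linear in log₂ n, so two points fix the line:
  b = (391 − 316) / (log₂ 8 − log₂ 4) = 75 / (3 − 2) = 75.000 ms/bit
  a = 316 − 75.000 × 2 = 166.000 ms
Then RT(10) = 166.000 + 75.000 × log₂ 10 = 166.000 + 75.000 × 3.3219 ≈ 415.145 ms.

415.1 ms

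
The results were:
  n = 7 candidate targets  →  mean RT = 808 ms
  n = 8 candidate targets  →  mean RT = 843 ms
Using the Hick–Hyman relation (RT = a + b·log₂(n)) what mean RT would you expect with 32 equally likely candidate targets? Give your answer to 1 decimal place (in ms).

1206.4 ms

With log₂ n on the abscissa the relation is linear; from the two conditions:
  b = (843 − 808) / (log₂ 8 − log₂ 7) = 35 / (3 − 2.8074) = 181.681 ms/bit
  a = 808 − 181.681 × 2.8074 = 297.956 ms
Then RT(32) = 297.956 + 181.681 × log₂ 32 = 297.956 + 181.681 × 5 ≈ 1206.363 ms.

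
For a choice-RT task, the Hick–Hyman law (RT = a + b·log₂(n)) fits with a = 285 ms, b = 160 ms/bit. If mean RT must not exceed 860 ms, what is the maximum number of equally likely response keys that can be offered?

Information budget: (860 − 285)/160 = 3.5938 bits, so n ≤ 2^3.5938 = 12.073 → at most 12.

12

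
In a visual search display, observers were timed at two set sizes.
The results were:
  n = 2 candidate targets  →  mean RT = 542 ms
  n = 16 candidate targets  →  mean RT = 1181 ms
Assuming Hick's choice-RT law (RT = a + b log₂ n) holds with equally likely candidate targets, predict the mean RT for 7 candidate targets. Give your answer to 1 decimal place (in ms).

RT is linear in log₂ n, so two points fix the line:
  b = (1181 − 542) / (log₂ 16 − log₂ 2) = 639 / (4 − 1) = 213.000 ms/bit
  a = 542 − 213.000 × 1 = 329.000 ms
Then RT(7) = 329.000 + 213.000 × log₂ 7 = 329.000 + 213.000 × 2.8074 ≈ 926.967 ms.

927.0 ms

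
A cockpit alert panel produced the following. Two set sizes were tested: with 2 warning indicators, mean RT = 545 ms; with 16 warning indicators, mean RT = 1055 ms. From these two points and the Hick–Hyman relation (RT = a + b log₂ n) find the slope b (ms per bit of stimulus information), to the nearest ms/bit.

170 ms/bit

The slope on a log₂ axis is (1055 − 545) / (4 − 1) = 170 ms/bit.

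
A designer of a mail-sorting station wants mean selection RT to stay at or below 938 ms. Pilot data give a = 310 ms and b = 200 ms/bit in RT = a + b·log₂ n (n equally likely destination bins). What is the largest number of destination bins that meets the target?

200·log₂ n ≤ 938 − 310 = 628, giving log₂ n ≤ 3.1400 and n ≤ 8.815. The largest whole number is 8.

8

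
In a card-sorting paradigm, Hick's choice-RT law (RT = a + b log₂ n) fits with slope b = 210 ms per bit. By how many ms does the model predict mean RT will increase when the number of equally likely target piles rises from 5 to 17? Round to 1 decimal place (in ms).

The intercept a cancels: ΔRT = b·(log₂ n₂ − log₂ n₁) = b·log₂(n₂/n₁).
log₂(17) − log₂(5) = 4.0875 − 2.3219 = 1.7655.
ΔRT = 210 × 1.7655 = 370.762 ms.

370.8 ms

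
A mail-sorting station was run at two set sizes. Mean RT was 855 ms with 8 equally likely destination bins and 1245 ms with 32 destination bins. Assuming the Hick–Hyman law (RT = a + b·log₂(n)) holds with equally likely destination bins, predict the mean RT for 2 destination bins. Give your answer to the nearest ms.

465 ms

Fit slope and intercept:
  b = (1245 − 855) / (log₂ 32 − log₂ 8) = 390 / (5 − 3) = 195 ms/bit
  a = 855 − 195 × 3 = 270 ms
Then RT(2) = 270 + 195 × log₂ 2 = 270 + 195 × 1 ≈ 465.000 ms.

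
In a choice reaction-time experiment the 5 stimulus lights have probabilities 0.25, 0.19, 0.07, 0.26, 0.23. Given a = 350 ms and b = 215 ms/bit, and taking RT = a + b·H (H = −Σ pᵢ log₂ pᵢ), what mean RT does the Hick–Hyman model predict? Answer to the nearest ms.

827 ms

H = 0.25·log₂(1/0.25) + 0.19·log₂(1/0.19) + 0.07·log₂(1/0.07) + 0.26·log₂(1/0.26) + 0.23·log₂(1/0.23) = 2.2167 bits.
RT = 350 + 215 × 2.2167 = 826.60 ms.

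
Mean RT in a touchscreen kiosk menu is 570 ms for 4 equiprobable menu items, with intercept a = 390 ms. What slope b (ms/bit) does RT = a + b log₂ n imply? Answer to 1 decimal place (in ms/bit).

log₂(4) = 2 bits.
b = (RT − a)/log₂ n = (570 − 390) / 2 = 90.000 ms/bit.

90.0 ms/bit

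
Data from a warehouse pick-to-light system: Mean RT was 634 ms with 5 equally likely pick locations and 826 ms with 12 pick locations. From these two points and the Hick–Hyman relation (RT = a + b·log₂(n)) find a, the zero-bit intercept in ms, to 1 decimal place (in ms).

b = (RT₂ − RT₁)/(log₂ n₂ − log₂ n₁) = (826 − 634)/(3.5850 − 2.3219) = 152.015 ms/bit.
Intercept: a = 634 − 152.015·log₂(5) = 281.032 ms.

281.0 ms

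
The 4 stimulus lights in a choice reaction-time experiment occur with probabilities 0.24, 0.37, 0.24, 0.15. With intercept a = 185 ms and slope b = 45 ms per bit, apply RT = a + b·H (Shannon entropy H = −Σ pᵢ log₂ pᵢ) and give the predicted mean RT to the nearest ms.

Entropy contributions −pᵢ log₂ pᵢ: 0.4941, 0.5307, 0.4941, 0.4105; sum H = 1.9295 bits.
RT = a + bH = 185 + 45·1.9295 = 271.83 ms.

272 ms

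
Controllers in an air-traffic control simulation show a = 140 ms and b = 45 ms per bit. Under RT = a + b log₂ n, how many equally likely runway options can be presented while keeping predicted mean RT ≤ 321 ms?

Set 140 + 45·log₂ n ≤ 321 → log₂ n ≤ (321 − 140)/45 = 4.0222.
So n ≤ 2^4.0222 = 16.248; the largest integer n is 16.

16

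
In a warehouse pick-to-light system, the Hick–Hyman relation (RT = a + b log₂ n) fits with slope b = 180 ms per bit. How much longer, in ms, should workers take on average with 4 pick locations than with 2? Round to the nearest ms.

180 ms

Only the slope matters, since a is common to both: ΔRT = b·log₂(n₂/n₁).
log₂(4) − log₂(2) = log₂(4/2) = log₂(2) = 1.
ΔRT = 180 × 1.0000 = 180.000 ms.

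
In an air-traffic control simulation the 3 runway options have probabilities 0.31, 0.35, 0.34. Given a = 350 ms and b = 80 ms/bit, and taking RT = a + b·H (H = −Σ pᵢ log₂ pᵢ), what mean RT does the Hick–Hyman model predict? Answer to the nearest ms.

477 ms

Entropy contributions −pᵢ log₂ pᵢ: 0.5238, 0.5301, 0.5292; sum H = 1.5831 bits.
RT = a + bH = 350 + 80·1.5831 = 476.65 ms.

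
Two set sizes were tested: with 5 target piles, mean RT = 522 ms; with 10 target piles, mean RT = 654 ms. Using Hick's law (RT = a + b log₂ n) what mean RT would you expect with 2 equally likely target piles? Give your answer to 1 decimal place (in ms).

With log₂ n on the abscissa the relation is linear; from the two conditions:
  b = (654 − 522) / (log₂ 10 − log₂ 5) = 132 / (3.3219 − 2.3219) = 132.000 ms/bit
  a = 522 − 132.000 × 2.3219 = 215.505 ms
Then RT(2) = 215.505 + 132.000 × log₂ 2 = 215.505 + 132.000 × 1 ≈ 347.505 ms.

347.5 ms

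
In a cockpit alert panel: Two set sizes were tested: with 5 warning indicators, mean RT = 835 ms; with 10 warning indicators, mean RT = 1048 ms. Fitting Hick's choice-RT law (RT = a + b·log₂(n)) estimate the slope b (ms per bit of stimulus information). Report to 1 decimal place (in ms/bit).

213.0 ms/bit

The slope on a log₂ axis is (1048 − 835) / (3.3219 − 2.3219) = 213.000 ms/bit.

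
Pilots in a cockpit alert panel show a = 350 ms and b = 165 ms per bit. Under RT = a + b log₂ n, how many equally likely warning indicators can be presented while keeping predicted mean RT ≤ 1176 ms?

Set 350 + 165·log₂ n ≤ 1176 → log₂ n ≤ (1176 − 350)/165 = 5.0061.
So n ≤ 2^5.0061 = 32.135; the largest integer n is 32.

32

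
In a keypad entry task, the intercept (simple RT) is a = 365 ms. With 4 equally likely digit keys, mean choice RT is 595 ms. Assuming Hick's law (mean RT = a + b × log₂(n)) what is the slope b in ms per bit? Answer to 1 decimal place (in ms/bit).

115.0 ms/bit

b = (595 − 365) / log₂(4) = 230 / 2 = 115.000 ms/bit.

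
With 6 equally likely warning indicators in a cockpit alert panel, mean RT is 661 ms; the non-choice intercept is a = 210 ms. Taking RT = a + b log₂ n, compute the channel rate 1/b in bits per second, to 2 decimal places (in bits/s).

Choice component = 661 − 210 = 451 ms over log₂(6) = 2.5850 bits.
b = 451 / 2.5850 = 174.471 ms/bit, so 1/b = 5.732 bits/s.

5.73 bits/s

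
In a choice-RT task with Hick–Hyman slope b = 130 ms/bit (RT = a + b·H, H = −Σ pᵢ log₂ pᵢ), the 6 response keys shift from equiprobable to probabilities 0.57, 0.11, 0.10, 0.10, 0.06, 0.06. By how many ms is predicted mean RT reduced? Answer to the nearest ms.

The RT saving is b·ΔH. Equiprobable H₀ = log₂(6) = 2.5850 bits; with the given probabilities H = 1.9640 bits.
b·(H₀ − H) = 130 × (2.5850 − 1.9640) = 80.73 ms.

81 ms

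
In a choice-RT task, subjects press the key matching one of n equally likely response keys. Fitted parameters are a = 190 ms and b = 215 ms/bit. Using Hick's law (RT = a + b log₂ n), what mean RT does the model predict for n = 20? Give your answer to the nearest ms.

log₂(20) = 4.3219 bits, so RT = 190 + 215 × 4.3219 ≈ 1119.215 ms.

1119 ms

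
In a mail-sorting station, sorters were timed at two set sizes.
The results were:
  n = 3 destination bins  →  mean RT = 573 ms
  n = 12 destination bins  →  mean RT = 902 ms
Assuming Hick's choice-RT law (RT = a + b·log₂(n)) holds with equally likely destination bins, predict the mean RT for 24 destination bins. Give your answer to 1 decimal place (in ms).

1066.5 ms

RT is linear in log₂ n, so two points fix the line:
  b = (902 − 573) / (log₂ 12 − log₂ 3) = 329 / (3.5850 − 1.5850) = 164.500 ms/bit
  a = 573 − 164.500 × 1.5850 = 312.274 ms
Then RT(24) = 312.274 + 164.500 × log₂ 24 = 312.274 + 164.500 × 4.5850 ≈ 1066.500 ms.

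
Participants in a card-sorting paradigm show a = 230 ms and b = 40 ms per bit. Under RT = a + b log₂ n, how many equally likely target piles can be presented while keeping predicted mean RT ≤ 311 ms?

4

Information budget: (311 − 230)/40 = 2.0250 bits, so n ≤ 2^2.0250 = 4.070 → at most 4.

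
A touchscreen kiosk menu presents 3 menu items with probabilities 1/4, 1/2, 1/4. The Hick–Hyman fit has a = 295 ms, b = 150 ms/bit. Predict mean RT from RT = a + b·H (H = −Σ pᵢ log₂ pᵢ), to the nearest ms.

Each term −pᵢ log₂ pᵢ: 0.25·2 + 0.5·1 + 0.25·2; summed, H = 1.500 bits.
Mean RT = a + bH = 295 + 150·1.500 = 520.00 ms.

520 ms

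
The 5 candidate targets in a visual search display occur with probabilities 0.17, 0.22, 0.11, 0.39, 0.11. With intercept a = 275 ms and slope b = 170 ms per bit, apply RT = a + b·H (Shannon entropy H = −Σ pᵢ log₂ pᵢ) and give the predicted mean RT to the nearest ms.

Entropy contributions −pᵢ log₂ pᵢ: 0.4346, 0.4806, 0.3503, 0.5298, 0.3503; sum H = 2.1455 bits.
RT = a + bH = 275 + 170·2.1455 = 639.74 ms.

640 ms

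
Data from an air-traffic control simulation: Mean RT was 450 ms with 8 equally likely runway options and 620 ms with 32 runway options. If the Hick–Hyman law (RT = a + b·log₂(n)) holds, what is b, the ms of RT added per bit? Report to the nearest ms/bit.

85 ms/bit

Slope: b = (620 − 450) / (log₂ 32 − log₂ 8) = 170/2.0000 = 85 ms/bit.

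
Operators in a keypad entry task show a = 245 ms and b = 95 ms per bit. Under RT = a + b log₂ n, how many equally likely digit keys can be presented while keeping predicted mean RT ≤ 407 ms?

3

Information budget: (407 − 245)/95 = 1.7053 bits, so n ≤ 2^1.7053 = 3.261 → at most 3.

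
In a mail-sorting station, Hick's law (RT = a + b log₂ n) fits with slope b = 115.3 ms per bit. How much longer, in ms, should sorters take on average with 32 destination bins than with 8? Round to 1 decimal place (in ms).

The intercept a cancels: ΔRT = b·(log₂ n₂ − log₂ n₁) = b·log₂(n₂/n₁).
log₂(32) − log₂(8) = log₂(32/8) = log₂(4) = 2.
ΔRT = 115.3 × 2.0000 = 230.600 ms.

230.6 ms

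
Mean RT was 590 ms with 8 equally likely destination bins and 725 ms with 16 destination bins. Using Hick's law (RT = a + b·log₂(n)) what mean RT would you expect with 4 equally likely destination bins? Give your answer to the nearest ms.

With log₂ n on the abscissa the relation is linear; from the two conditions:
  b = (725 − 590) / (log₂ 16 − log₂ 8) = 135 / (4 − 3) = 135 ms/bit
  a = 590 − 135 × 3 = 185 ms
Then RT(4) = 185 + 135 × log₂ 4 = 185 + 135 × 2 ≈ 455.000 ms.

455 ms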